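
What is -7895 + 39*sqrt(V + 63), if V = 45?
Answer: -7895 + 234*sqrt(3) ≈ -7489.7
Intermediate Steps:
-7895 + 39*sqrt(V + 63) = -7895 + 39*sqrt(45 + 63) = -7895 + 39*sqrt(108) = -7895 + 39*(6*sqrt(3)) = -7895 + 234*sqrt(3)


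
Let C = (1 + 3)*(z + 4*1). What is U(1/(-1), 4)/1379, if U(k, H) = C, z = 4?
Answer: 32/1379 ≈ 0.023205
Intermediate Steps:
C = 32 (C = (1 + 3)*(4 + 4*1) = 4*(4 + 4) = 4*8 = 32)
U(k, H) = 32
U(1/(-1), 4)/1379 = 32/1379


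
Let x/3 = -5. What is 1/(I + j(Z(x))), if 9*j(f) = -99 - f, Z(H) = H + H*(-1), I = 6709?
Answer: 1/6698 ≈ 0.00014930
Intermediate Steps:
x = -15 (x = 3*(-5) = -15)
Z(H) = 0 (Z(H) = H - H = 0)
j(f) = -11 - f/9 (j(f) = (-99 - f)/9 = -11 - f/9)
1/(I + j(Z(x))) = 1/(6709 + (-11 - ⅑*0)) = 1/(6709 + (-11 + 0)) = 1/(6709 - 11) = 1/6698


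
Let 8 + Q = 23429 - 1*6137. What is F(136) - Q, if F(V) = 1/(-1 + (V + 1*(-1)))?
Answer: -2316055/134 ≈ -17284.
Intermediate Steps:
Q = 17284 (Q = -8 + (23429 - 1*6137) = -8 + (23429 - 6137) = -8 + 17292 = 17284)
F(V) = 1/(-2 + V) (F(V) = 1/(-1 + (V - 1)) = 1/(-1 + (-1 + V)) = 1/(-2 + V))
F(136) - Q = 1/(-2 + 136) - 1*17284 = 1/134 - 17284 = -2316055/134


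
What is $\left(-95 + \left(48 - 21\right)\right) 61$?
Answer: $-4148$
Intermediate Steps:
$\left(-95 + \left(48 - 21\right)\right) 61 = \left(-95 + 27\right) 61 = \left(-68\right) 61 = -4148$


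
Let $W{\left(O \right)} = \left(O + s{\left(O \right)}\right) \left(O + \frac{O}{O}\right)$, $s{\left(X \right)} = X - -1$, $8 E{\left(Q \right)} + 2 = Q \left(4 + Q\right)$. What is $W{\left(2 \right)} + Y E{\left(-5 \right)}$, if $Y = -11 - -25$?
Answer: $\frac{81}{4} \approx 20.25$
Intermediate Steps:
$E{\left(Q \right)} = - \frac{1}{4} + \frac{Q \left(4 + Q\right)}{8}$
$s{\left(X \right)} = 1 + X$ ($s{\left(X \right)} = X + 1 = 1 + X$)
$Y = 14$ ($Y = -11 + 25 = 14$)
$W{\left(O \right)} = \left(1 + O\right) \left(1 + 2 O\right)$ ($W{\left(O \right)} = \left(O + \left(1 + O\right)\right) \left(O + \frac{O}{O}\right) = \left(1 + 2 O\right) \left(O + 1\right) = \left(1 + 2 O\right) \left(1 + O\right) = \left(1 + O\right) \left(1 + 2 O\right)$)
$W{\left(2 \right)} + Y E{\left(-5 \right)} = \left(1 + 2 \cdot 2^{2} + 3 \cdot 2\right) + 14 \left(- \frac{1}{4} + \frac{1}{2} \left(-5\right) + \frac{\left(-5\right)^{2}}{8}\right) = \left(1 + 2 \cdot 4 + 6\right) + 14 \left(- \frac{1}{4} - \frac{5}{2} + \frac{1}{8} \cdot 25\right) = \left(1 + 8 + 6\right) + 14 \left(- \frac{1}{4} - \frac{5}{2} + \frac{25}{8}\right) = 15 + 14 \cdot \frac{3}{8} = 15 + \frac{21}{4} = \frac{81}{4}$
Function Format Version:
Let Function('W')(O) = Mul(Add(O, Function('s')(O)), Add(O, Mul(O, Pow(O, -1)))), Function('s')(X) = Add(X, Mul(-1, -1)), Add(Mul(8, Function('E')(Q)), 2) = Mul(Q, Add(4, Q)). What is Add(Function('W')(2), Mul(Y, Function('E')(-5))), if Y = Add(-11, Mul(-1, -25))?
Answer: Rational(81, 4) ≈ 20.250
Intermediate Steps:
Function('E')(Q) = Add(Rational(-1, 4), Mul(Rational(1, 8), Q, Add(4, Q))) (Function('E')(Q) = Add(Rational(-1, 4), Mul(Rational(1, 8), Mul(Q, Add(4, Q)))) = Add(Rational(-1, 4), Mul(Rational(1, 8), Q, Add(4, Q))))
Function('s')(X) = Add(1, X) (Function('s')(X) = Add(X, 1) = Add(1, X))
Y = 14 (Y = Add(-11, 25) = 14)
Function('W')(O) = Mul(Add(1, O), Add(1, Mul(2, O))) (Function('W')(O) = Mul(Add(O, Add(1, O)), Add(O, Mul(O, Pow(O, -1)))) = Mul(Add(1, Mul(2, O)), Add(O, 1)) = Mul(Add(1, Mul(2, O)), Add(1, O)) = Mul(Add(1, O), Add(1, Mul(2, O))))
Add(Function('W')(2), Mul(Y, Function('E')(-5))) = Add(Add(1, Mul(2, Pow(2, 2)), Mul(3, 2)), Mul(14, Add(Rational(-1, 4), Mul(Rational(1, 2), -5), Mul(Rational(1, 8), Pow(-5, 2))))) = Add(Add(1, Mul(2, 4), 6), Mul(14, Add(Rational(-1, 4), Rational(-5, 2), Mul(Rational(1, 8), 25)))) = Add(Add(1, 8, 6), Mul(14, Add(Rational(-1, 4), Rational(-5, 2), Rational(25, 8)))) = Add(15, Mul(14, Rational(3, 8))) = Add(15, Rational(21, 4)) = Rational(81, 4)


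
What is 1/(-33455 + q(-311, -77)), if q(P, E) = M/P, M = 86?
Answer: -311/10404591 ≈ -2.9891e-5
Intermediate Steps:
q(P, E) = 86/P
1/(-33455 + q(-311, -77)) = 1/(-33455 + 86/(-311)) = 1/(-33455 + 86*(-1/311)) = 1/(-33455 - 86/311) = 1/(-10404591/311) = -311/10404591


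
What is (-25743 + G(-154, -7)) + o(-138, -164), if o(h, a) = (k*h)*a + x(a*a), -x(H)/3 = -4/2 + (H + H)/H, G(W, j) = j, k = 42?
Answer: 924794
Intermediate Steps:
x(H) = 0 (x(H) = -3*(-4/2 + (H + H)/H) = -3*(-4*1/2 + (2*H)/H) = -3*(-2 + 2) = -3*0 = 0)
o(h, a) = 42*a*h (o(h, a) = (42*h)*a + 0 = 42*a*h + 0 = 42*a*h)
(-25743 + G(-154, -7)) + o(-138, -164) = (-25743 - 7) + 42*(-164)*(-138) = -25750 + 950544 = 924794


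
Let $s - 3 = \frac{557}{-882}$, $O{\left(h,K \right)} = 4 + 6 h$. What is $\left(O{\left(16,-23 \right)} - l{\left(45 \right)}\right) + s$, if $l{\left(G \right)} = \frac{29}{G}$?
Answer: $\frac{448603}{4410} \approx 101.72$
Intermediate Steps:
$s = \frac{2089}{882}$ ($s = 3 + \frac{557}{-882} = 3 + 557 \left(- \frac{1}{882}\right) = 3 - \frac{557}{882} = \frac{2089}{882} \approx 2.3685$)
$\left(O{\left(16,-23 \right)} - l{\left(45 \right)}\right) + s = \left(\left(4 + 6 \cdot 16\right) - \frac{29}{45}\right) + \frac{2089}{882} = \left(\left(4 + 96\right) - 29 \cdot \frac{1}{45}\right) + \frac{2089}{882} = \left(100 - \frac{29}{45}\right) + \frac{2089}{882} = \frac{4471}{45} + \frac{2089}{882} = \frac{448603}{4410}$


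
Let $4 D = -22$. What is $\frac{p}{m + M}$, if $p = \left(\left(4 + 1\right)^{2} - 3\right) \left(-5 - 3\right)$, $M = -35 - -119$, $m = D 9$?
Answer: $- \frac{352}{69} \approx -5.1014$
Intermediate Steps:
$D = - \frac{11}{2}$ ($D = \frac{1}{4} \left(-22\right) = - \frac{11}{2} \approx -5.5$)
$m = - \frac{99}{2}$ ($m = \left(- \frac{11}{2}\right) 9 = - \frac{99}{2} \approx -49.5$)
$M = 84$ ($M = -35 + 119 = 84$)
$p = -176$ ($p = \left(5^{2} - 3\right) \left(-8\right) = \left(25 - 3\right) \left(-8\right) = 22 \left(-8\right) = -176$)
$\frac{p}{m + M} = - \frac{176}{- \frac{99}{2} + 84} = - \frac{176}{\frac{69}{2}} = \left(-176\right) \frac{2}{69} = - \frac{352}{69}$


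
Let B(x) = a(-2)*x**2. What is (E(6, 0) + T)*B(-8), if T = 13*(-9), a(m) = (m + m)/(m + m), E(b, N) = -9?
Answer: -8064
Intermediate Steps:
a(m) = 1 (a(m) = (2*m)/((2*m)) = (2*m)*(1/(2*m)) = 1)
B(x) = x**2 (B(x) = 1*x**2 = x**2)
T = -117
(E(6, 0) + T)*B(-8) = (-9 - 117)*(-8)**2 = -126*64 = -8064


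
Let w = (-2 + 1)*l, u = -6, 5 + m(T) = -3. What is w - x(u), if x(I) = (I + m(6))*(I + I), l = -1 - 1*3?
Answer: -164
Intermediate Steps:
l = -4 (l = -1 - 3 = -4)
m(T) = -8 (m(T) = -5 - 3 = -8)
x(I) = 2*I*(-8 + I) (x(I) = (I - 8)*(I + I) = (-8 + I)*(2*I) = 2*I*(-8 + I))
w = 4 (w = (-2 + 1)*(-4) = -1*(-4) = 4)
w - x(u) = 4 - 2*(-6)*(-8 - 6) = 4 - 2*(-6)*(-14) = 4 - 1*168 = 4 - 168 = -164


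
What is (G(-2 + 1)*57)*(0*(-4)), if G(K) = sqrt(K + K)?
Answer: 0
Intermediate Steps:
G(K) = sqrt(2)*sqrt(K) (G(K) = sqrt(2*K) = sqrt(2)*sqrt(K))
(G(-2 + 1)*57)*(0*(-4)) = ((sqrt(2)*sqrt(-2 + 1))*57)*(0*(-4)) = ((sqrt(2)*sqrt(-1))*57)*0 = ((sqrt(2)*I)*57)*0 = ((I*sqrt(2))*57)*0 = (57*I*sqrt(2))*0 = 0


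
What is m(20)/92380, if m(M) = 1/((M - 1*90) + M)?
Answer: -1/4619000 ≈ -2.1650e-7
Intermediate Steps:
m(M) = 1/(-90 + 2*M) (m(M) = 1/((M - 90) + M) = 1/((-90 + M) + M) = 1/(-90 + 2*M))
m(20)/92380 = (1/(2*(-45 + 20)))/92380 = ((½)/(-25))*(1/92380) = ((½)*(-1/25))*(1/92380) = -1/50*1/92380 = -1/4619000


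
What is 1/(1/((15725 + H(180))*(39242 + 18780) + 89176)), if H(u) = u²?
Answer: 2792397926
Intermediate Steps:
1/(1/((15725 + H(180))*(39242 + 18780) + 89176)) = 1/(1/((15725 + 180²)*(39242 + 18780) + 89176)) = 1/(1/((15725 + 32400)*58022 + 89176)) = 1/(1/(48125*58022 + 89176)) = 1/(1/(2792308750 + 89176)) = 1/(1/2792397926) = 2792397926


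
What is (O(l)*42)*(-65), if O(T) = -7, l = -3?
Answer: 19110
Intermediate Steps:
(O(l)*42)*(-65) = -7*42*(-65) = -294*(-65) = 19110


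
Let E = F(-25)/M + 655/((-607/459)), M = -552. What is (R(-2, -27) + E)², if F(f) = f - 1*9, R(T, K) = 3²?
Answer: 6635717425967569/28066971024 ≈ 2.3642e+5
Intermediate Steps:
R(T, K) = 9
F(f) = -9 + f (F(f) = f - 9 = -9 + f)
E = -82967701/167532 (E = (-9 - 25)/(-552) + 655/((-607/459)) = -34*(-1/552) + 655/((-607*1/459)) = 17/276 + 655/(-607/459) = 17/276 + 655*(-459/607) = 17/276 - 300645/607 = -82967701/167532 ≈ -495.23)
(R(-2, -27) + E)² = (9 - 82967701/167532)² = (-81459913/167532)² = 6635717425967569/28066971024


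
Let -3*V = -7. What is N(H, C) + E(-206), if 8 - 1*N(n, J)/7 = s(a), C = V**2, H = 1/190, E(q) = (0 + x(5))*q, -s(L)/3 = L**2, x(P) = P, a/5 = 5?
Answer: 12151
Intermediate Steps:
V = 7/3 (V = -1/3*(-7) = 7/3 ≈ 2.3333)
a = 25 (a = 5*5 = 25)
s(L) = -3*L**2
E(q) = 5*q (E(q) = (0 + 5)*q = 5*q)
H = 1/190 ≈ 0.0052632
C = 49/9 (C = (7/3)**2 = 49/9 ≈ 5.4444)
N(n, J) = 13181 (N(n, J) = 56 - (-21)*25**2 = 56 - (-21)*625 = 56 - 7*(-1875) = 56 + 13125 = 13181)
N(H, C) + E(-206) = 13181 + 5*(-206) = 13181 - 1030 = 12151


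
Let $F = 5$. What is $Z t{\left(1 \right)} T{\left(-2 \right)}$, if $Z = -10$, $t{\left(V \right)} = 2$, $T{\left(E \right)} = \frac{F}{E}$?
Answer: $50$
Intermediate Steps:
$T{\left(E \right)} = \frac{5}{E}$
$Z t{\left(1 \right)} T{\left(-2 \right)} = \left(-10\right) 2 \frac{5}{-2} = - 20 \cdot 5 \left(- \frac{1}{2}\right) = \left(-20\right) \left(- \frac{5}{2}\right) = 50$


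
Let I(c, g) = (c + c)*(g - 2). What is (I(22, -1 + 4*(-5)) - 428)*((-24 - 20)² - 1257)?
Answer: -977760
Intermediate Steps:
I(c, g) = 2*c*(-2 + g) (I(c, g) = (2*c)*(-2 + g) = 2*c*(-2 + g))
(I(22, -1 + 4*(-5)) - 428)*((-24 - 20)² - 1257) = (2*22*(-2 + (-1 + 4*(-5))) - 428)*((-24 - 20)² - 1257) = (2*22*(-2 + (-1 - 20)) - 428)*((-44)² - 1257) = (2*22*(-2 - 21) - 428)*(1936 - 1257) = (2*22*(-23) - 428)*679 = (-1012 - 428)*679 = -1440*679 = -977760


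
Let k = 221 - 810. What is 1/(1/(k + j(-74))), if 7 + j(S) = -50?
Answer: -646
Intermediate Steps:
j(S) = -57 (j(S) = -7 - 50 = -57)
k = -589
1/(1/(k + j(-74))) = 1/(1/(-589 - 57)) = 1/(1/(-646)) = 1/(-1/646) = -646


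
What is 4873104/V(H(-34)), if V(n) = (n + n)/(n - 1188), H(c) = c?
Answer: 1488733272/17 ≈ 8.7572e+7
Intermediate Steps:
V(n) = 2*n/(-1188 + n) (V(n) = (2*n)/(-1188 + n) = 2*n/(-1188 + n))
4873104/V(H(-34)) = 4873104/((2*(-34)/(-1188 - 34))) = 4873104/((2*(-34)/(-1222))) = 4873104/((2*(-34)*(-1/1222))) = 4873104/(34/611) = 4873104*(611/34) = 1488733272/17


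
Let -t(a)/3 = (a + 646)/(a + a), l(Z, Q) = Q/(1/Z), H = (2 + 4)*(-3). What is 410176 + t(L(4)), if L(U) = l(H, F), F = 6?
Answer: 14766605/36 ≈ 4.1018e+5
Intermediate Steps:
H = -18 (H = 6*(-3) = -18)
l(Z, Q) = Q*Z
L(U) = -108 (L(U) = 6*(-18) = -108)
t(a) = -3*(646 + a)/(2*a) (t(a) = -3*(a + 646)/(a + a) = -3*(646 + a)/(2*a))
410176 + t(L(4)) = 410176 + (-3/2 - 969/(-108)) = 410176 + (-3/2 - 969*(-1/108)) = 410176 + (-3/2 + 323/36) = 410176 + 269/36 = 14766605/36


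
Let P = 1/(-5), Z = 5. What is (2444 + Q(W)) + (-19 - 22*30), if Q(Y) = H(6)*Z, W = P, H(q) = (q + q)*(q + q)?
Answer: 2485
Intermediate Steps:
H(q) = 4*q**2 (H(q) = (2*q)*(2*q) = 4*q**2)
P = -1/5 ≈ -0.20000
W = -1/5 ≈ -0.20000
Q(Y) = 720 (Q(Y) = (4*6**2)*5 = (4*36)*5 = 144*5 = 720)
(2444 + Q(W)) + (-19 - 22*30) = (2444 + 720) + (-19 - 22*30) = 3164 + (-19 - 660) = 3164 - 679 = 2485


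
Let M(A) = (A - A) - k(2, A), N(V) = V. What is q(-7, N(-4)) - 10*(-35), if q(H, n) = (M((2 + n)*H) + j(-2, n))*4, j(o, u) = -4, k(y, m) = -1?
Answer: 338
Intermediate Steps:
M(A) = 1 (M(A) = (A - A) - 1*(-1) = 0 + 1 = 1)
q(H, n) = -12 (q(H, n) = (1 - 4)*4 = -3*4 = -12)
q(-7, N(-4)) - 10*(-35) = -12 - 10*(-35) = -12 + 350 = 338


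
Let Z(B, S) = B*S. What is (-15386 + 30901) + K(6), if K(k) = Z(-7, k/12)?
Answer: 31023/2 ≈ 15512.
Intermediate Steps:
K(k) = -7*k/12
(-15386 + 30901) + K(6) = (-15386 + 30901) - 7/12*6 = 15515 - 7/2 = 31023/2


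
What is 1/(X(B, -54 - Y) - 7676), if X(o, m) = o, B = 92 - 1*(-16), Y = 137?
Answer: -1/7568 ≈ -0.00013214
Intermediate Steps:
B = 108 (B = 92 + 16 = 108)
1/(X(B, -54 - Y) - 7676) = 1/(108 - 7676) = 1/(-7568) = -1/7568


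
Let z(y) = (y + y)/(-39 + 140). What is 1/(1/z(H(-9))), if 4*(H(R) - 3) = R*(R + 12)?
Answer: -15/202 ≈ -0.074257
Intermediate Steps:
H(R) = 3 + R*(12 + R)/4 (H(R) = 3 + (R*(R + 12))/4 = 3 + (R*(12 + R))/4 = 3 + R*(12 + R)/4)
z(y) = 2*y/101 (z(y) = (2*y)/101 = (2*y)*(1/101) = 2*y/101)
1/(1/z(H(-9))) = 1/(1/(2*(3 + 3*(-9) + (¼)*(-9)²)/101)) = 1/(1/(2*(3 - 27 + (¼)*81)/101)) = 1/(1/(2*(3 - 27 + 81/4)/101)) = 1/(1/((2/101)*(-15/4))) = 1/(1/(-15/202)) = 1/(-202/15) = -15/202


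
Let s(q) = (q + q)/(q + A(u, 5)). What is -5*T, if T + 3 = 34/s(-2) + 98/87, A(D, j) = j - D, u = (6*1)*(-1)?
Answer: 68185/174 ≈ 391.87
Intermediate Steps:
u = -6 (u = 6*(-1) = -6)
s(q) = 2*q/(11 + q) (s(q) = (q + q)/(q + (5 - 1*(-6))) = (2*q)/(q + (5 + 6)) = (2*q)/(q + 11) = (2*q)/(11 + q) = 2*q/(11 + q))
T = -13637/174 (T = -3 + (34/((2*(-2)/(11 - 2))) + 98/87) = -3 + (34/((2*(-2)/9)) + 98*(1/87)) = -3 + (34/((2*(-2)*(⅑))) + 98/87) = -3 + (34/(-4/9) + 98/87) = -3 + (34*(-9/4) + 98/87) = -3 + (-153/2 + 98/87) = -3 - 13115/174 = -13637/174 ≈ -78.374)
-5*T = -5*(-13637/174) = 68185/174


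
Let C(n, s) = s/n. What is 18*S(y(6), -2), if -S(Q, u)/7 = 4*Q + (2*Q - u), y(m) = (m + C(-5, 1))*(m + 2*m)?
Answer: -395892/5 ≈ -79178.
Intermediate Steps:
y(m) = 3*m*(-1/5 + m) (y(m) = (m + 1/(-5))*(m + 2*m) = (m + 1*(-1/5))*(3*m) = (m - 1/5)*(3*m) = (-1/5 + m)*(3*m) = 3*m*(-1/5 + m))
S(Q, u) = -42*Q + 7*u (S(Q, u) = -7*(4*Q + (2*Q - u)) = -7*(4*Q + (-u + 2*Q)) = -7*(-u + 6*Q) = -42*Q + 7*u)
18*S(y(6), -2) = 18*(-126*6*(-1 + 5*6)/5 + 7*(-2)) = 18*(-126*6*(-1 + 30)/5 - 14) = 18*(-126*6*29/5 - 14) = 18*(-42*522/5 - 14) = 18*(-21924/5 - 14) = 18*(-21994/5) = -395892/5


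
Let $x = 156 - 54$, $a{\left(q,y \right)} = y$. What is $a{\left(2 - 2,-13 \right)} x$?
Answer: $-1326$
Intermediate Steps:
$x = 102$
$a{\left(2 - 2,-13 \right)} x = \left(-13\right) 102 = -1326$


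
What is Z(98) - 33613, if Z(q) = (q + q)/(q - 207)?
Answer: -3664013/109 ≈ -33615.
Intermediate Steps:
Z(q) = 2*q/(-207 + q) (Z(q) = (2*q)/(-207 + q) = 2*q/(-207 + q))
Z(98) - 33613 = 2*98/(-207 + 98) - 33613 = 2*98/(-109) - 33613 = 2*98*(-1/109) - 33613 = -196/109 - 33613 = -3664013/109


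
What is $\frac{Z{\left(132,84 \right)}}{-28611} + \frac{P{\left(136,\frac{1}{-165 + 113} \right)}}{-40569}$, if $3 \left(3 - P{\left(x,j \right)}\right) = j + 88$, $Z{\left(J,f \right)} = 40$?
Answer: $- \frac{15071687}{20119140756} \approx -0.00074912$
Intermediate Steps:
$P{\left(x,j \right)} = - \frac{79}{3} - \frac{j}{3}$ ($P{\left(x,j \right)} = 3 - \frac{j + 88}{3} = 3 - \frac{88 + j}{3} = 3 - \left(\frac{88}{3} + \frac{j}{3}\right) = - \frac{79}{3} - \frac{j}{3}$)
$\frac{Z{\left(132,84 \right)}}{-28611} + \frac{P{\left(136,\frac{1}{-165 + 113} \right)}}{-40569} = \frac{40}{-28611} + \frac{- \frac{79}{3} - \frac{1}{3 \left(-165 + 113\right)}}{-40569} = 40 \left(- \frac{1}{28611}\right) + \left(- \frac{79}{3} - \frac{1}{3 \left(-52\right)}\right) \left(- \frac{1}{40569}\right) = - \frac{40}{28611} + \left(- \frac{79}{3} - - \frac{1}{156}\right) \left(- \frac{1}{40569}\right) = - \frac{40}{28611} + \left(- \frac{79}{3} + \frac{1}{156}\right) \left(- \frac{1}{40569}\right) = - \frac{40}{28611} - - \frac{1369}{2109588} = - \frac{40}{28611} + \frac{1369}{2109588} = - \frac{15071687}{20119140756}$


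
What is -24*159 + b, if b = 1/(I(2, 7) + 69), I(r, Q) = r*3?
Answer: -286199/75 ≈ -3816.0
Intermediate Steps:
I(r, Q) = 3*r
b = 1/75 (b = 1/(3*2 + 69) = 1/(6 + 69) = 1/75 ≈ 0.013333)
-24*159 + b = -24*159 + 1/75 = -3816 + 1/75 = -286199/75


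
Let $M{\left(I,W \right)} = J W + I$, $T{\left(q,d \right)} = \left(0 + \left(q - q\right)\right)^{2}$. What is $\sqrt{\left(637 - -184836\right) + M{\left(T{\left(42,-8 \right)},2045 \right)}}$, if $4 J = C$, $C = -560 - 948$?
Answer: $2 i \sqrt{146373} \approx 765.17 i$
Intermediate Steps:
$C = -1508$ ($C = -560 - 948 = -1508$)
$J = -377$ ($J = \frac{1}{4} \left(-1508\right) = -377$)
$T{\left(q,d \right)} = 0$ ($T{\left(q,d \right)} = \left(0 + 0\right)^{2} = 0^{2} = 0$)
$M{\left(I,W \right)} = I - 377 W$ ($M{\left(I,W \right)} = - 377 W + I = I - 377 W$)
$\sqrt{\left(637 - -184836\right) + M{\left(T{\left(42,-8 \right)},2045 \right)}} = \sqrt{\left(637 - -184836\right) + \left(0 - 770965\right)} = \sqrt{\left(637 + 184836\right) + \left(0 - 770965\right)} = \sqrt{185473 - 770965} = \sqrt{-585492} = 2 i \sqrt{146373}$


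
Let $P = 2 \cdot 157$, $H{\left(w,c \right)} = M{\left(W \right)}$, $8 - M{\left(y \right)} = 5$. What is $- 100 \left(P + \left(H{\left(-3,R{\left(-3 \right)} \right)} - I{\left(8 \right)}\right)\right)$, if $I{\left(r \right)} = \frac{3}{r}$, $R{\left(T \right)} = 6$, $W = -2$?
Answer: $- \frac{63325}{2} \approx -31663.0$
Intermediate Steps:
$M{\left(y \right)} = 3$ ($M{\left(y \right)} = 8 - 5 = 3$)
$H{\left(w,c \right)} = 3$
$P = 314$
$- 100 \left(P + \left(H{\left(-3,R{\left(-3 \right)} \right)} - I{\left(8 \right)}\right)\right) = - 100 \left(314 + \left(3 - \frac{3}{8}\right)\right) = - 100 \left(314 + \frac{21}{8}\right) = \left(-100\right) \frac{2533}{8} = - \frac{63325}{2}$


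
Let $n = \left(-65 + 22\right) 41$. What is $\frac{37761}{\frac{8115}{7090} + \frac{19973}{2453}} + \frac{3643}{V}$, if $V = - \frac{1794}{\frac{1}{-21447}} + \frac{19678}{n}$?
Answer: $\frac{8909605051578865072061}{2191205621577476348} \approx 4066.1$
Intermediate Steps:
$n = -1763$ ($n = \left(-43\right) 41 = -1763$)
$V = \frac{67833023756}{1763}$ ($V = - \frac{1794}{\frac{1}{-21447}} + \frac{19678}{-1763} = - \frac{1794}{- \frac{1}{21447}} + 19678 \left(- \frac{1}{1763}\right) = \left(-1794\right) \left(-21447\right) - \frac{19678}{1763} = 38475918 - \frac{19678}{1763} = \frac{67833023756}{1763} \approx 3.8476 \cdot 10^{7}$)
$\frac{37761}{\frac{8115}{7090} + \frac{19973}{2453}} + \frac{3643}{V} = \frac{37761}{\frac{8115}{7090} + \frac{19973}{2453}} + \frac{3643}{\frac{67833023756}{1763}} = \frac{37761}{8115 \cdot \frac{1}{7090} + 19973 \cdot \frac{1}{2453}} + 3643 \cdot \frac{1763}{67833023756} = \frac{37761}{\frac{1623}{1418} + \frac{19973}{2453}} + \frac{6422609}{67833023756} = \frac{37761}{\frac{32302933}{3478354}} + \frac{6422609}{67833023756} = 37761 \cdot \frac{3478354}{32302933} + \frac{6422609}{67833023756} = \frac{131346125394}{32302933} + \frac{6422609}{67833023756} = \frac{8909605051578865072061}{2191205621577476348}$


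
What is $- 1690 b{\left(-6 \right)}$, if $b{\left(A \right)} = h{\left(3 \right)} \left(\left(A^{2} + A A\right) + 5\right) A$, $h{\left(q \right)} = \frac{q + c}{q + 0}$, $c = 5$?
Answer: $2082080$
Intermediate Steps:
$h{\left(q \right)} = \frac{5 + q}{q}$ ($h{\left(q \right)} = \frac{q + 5}{q + 0} = \frac{5 + q}{q}$)
$b{\left(A \right)} = A \left(\frac{40}{3} + \frac{16 A^{2}}{3}\right)$ ($b{\left(A \right)} = \frac{5 + 3}{3} \left(\left(A^{2} + A A\right) + 5\right) A = \frac{1}{3} \cdot 8 \left(\left(A^{2} + A^{2}\right) + 5\right) A = \frac{8 \left(2 A^{2} + 5\right)}{3} A = \frac{8 \left(5 + 2 A^{2}\right)}{3} A = \left(\frac{40}{3} + \frac{16 A^{2}}{3}\right) A = A \left(\frac{40}{3} + \frac{16 A^{2}}{3}\right)$)
$- 1690 b{\left(-6 \right)} = - 1690 \cdot \frac{8}{3} \left(-6\right) \left(5 + 2 \left(-6\right)^{2}\right) = - 1690 \cdot \frac{8}{3} \left(-6\right) \left(5 + 2 \cdot 36\right) = - 1690 \cdot \frac{8}{3} \left(-6\right) \left(5 + 72\right) = - 1690 \cdot \frac{8}{3} \left(-6\right) 77 = \left(-1690\right) \left(-1232\right) = 2082080$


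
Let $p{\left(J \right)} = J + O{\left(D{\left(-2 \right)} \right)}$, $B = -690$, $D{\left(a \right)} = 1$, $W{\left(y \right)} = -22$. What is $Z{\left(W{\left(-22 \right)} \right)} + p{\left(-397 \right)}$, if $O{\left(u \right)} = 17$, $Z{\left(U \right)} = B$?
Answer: $-1070$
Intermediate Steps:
$Z{\left(U \right)} = -690$
$p{\left(J \right)} = 17 + J$ ($p{\left(J \right)} = J + 17 = 17 + J$)
$Z{\left(W{\left(-22 \right)} \right)} + p{\left(-397 \right)} = -690 + \left(17 - 397\right) = -690 - 380 = -1070$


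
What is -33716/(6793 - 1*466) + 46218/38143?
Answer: -993608102/241330761 ≈ -4.1172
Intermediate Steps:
-33716/(6793 - 1*466) + 46218/38143 = -33716/(6793 - 466) + 46218*(1/38143) = -33716/6327 + 46218/38143 = -993608102/241330761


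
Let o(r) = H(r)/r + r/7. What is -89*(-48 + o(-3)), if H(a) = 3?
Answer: 30794/7 ≈ 4399.1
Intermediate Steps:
o(r) = 3/r + r/7
-89*(-48 + o(-3)) = -89*(-48 + (3/(-3) + (1/7)*(-3))) = -89*(-48 + (3*(-1/3) - 3/7)) = -89*(-48 + (-1 - 3/7)) = -89*(-48 - 10/7) = -89*(-346/7) = 30794/7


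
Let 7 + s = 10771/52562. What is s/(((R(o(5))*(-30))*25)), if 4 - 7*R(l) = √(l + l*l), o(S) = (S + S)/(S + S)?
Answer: 357163/19710750 + 357163*√2/78843000 ≈ 0.024527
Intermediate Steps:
o(S) = 1 (o(S) = (2*S)/((2*S)) = (2*S)*(1/(2*S)) = 1)
R(l) = 4/7 - √(l + l²)/7 (R(l) = 4/7 - √(l + l*l)/7 = 4/7 - √(l + l²)/7)
s = -357163/52562 (s = -7 + 10771/52562 = -357163/52562 ≈ -6.7951)
s/(((R(o(5))*(-30))*25)) = -357163*(-1/(750*(4/7 - √(1 + 1)/7)))/52562 = -357163*(-1/(750*(4/7 - √2/7)))/52562 = -357163*1/(25*(-120/7 + 30*√2/7))/52562 = -357163/(52562*(-3000/7 + 750*√2/7))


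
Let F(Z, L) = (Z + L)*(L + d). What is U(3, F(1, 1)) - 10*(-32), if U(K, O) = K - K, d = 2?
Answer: 320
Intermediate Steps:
F(Z, L) = (2 + L)*(L + Z) (F(Z, L) = (Z + L)*(L + 2) = (L + Z)*(2 + L) = (2 + L)*(L + Z))
U(K, O) = 0
U(3, F(1, 1)) - 10*(-32) = 0 - 10*(-32) = 0 + 320 = 320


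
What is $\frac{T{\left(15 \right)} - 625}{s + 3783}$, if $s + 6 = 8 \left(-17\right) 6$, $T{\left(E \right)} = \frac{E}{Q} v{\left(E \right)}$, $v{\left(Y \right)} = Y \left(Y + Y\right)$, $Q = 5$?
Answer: $\frac{725}{2961} \approx 0.24485$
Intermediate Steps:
$v{\left(Y \right)} = 2 Y^{2}$ ($v{\left(Y \right)} = Y 2 Y = 2 Y^{2}$)
$T{\left(E \right)} = \frac{2 E^{3}}{5}$ ($T{\left(E \right)} = \frac{E}{5} \cdot 2 E^{2} = \frac{2 E^{3}}{5}$)
$s = -822$ ($s = -6 + 8 \left(-17\right) 6 = -6 - 816 = -822$)
$\frac{T{\left(15 \right)} - 625}{s + 3783} = \frac{\frac{2 \cdot 15^{3}}{5} - 625}{-822 + 3783} = \frac{\frac{2}{5} \cdot 3375 - 625}{2961} = \left(1350 - 625\right) \frac{1}{2961} = 725 \cdot \frac{1}{2961} = \frac{725}{2961}$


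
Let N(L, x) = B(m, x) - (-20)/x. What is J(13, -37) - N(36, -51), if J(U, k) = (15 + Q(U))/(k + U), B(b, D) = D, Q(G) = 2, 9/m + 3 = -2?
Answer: 6893/136 ≈ 50.684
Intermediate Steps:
m = -9/5 (m = 9/(-3 - 2) = 9/(-5) = 9*(-⅕) = -9/5 ≈ -1.8000)
J(U, k) = 17/(U + k) (J(U, k) = (15 + 2)/(k + U) = 17/(U + k))
N(L, x) = x + 20/x (N(L, x) = x - (-20)/x = x + 20/x)
J(13, -37) - N(36, -51) = 17/(13 - 37) - (-51 + 20/(-51)) = 17/(-24) - (-51 + 20*(-1/51)) = 17*(-1/24) - (-51 - 20/51) = -17/24 - 1*(-2621/51) = -17/24 + 2621/51 = 6893/136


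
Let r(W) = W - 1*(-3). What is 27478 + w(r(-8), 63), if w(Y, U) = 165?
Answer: 27643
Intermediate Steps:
r(W) = 3 + W (r(W) = W + 3 = 3 + W)
27478 + w(r(-8), 63) = 27478 + 165 = 27643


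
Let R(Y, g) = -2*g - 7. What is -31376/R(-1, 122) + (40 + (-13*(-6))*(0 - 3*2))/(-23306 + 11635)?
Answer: 366296724/2929421 ≈ 125.04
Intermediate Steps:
R(Y, g) = -7 - 2*g
-31376/R(-1, 122) + (40 + (-13*(-6))*(0 - 3*2))/(-23306 + 11635) = -31376/(-7 - 2*122) + (40 + (-13*(-6))*(0 - 3*2))/(-23306 + 11635) = -31376/(-7 - 244) + (40 + 78*(0 - 6))/(-11671) = -31376/(-251) + (40 + 78*(-6))*(-1/11671) = -31376*(-1/251) + (40 - 468)*(-1/11671) = 31376/251 - 428*(-1/11671) = 31376/251 + 428/11671 = 366296724/2929421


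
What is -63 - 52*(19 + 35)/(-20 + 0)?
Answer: 387/5 ≈ 77.400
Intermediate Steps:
-63 - 52*(19 + 35)/(-20 + 0) = -63 - 2808/(-20) = -63 - 2808*(-1)/20 = -63 - 52*(-27/10) = -63 + 702/5 = 387/5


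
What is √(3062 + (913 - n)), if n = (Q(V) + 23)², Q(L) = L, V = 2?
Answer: 5*√134 ≈ 57.879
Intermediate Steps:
n = 625 (n = (2 + 23)² = 25² = 625)
√(3062 + (913 - n)) = √(3062 + (913 - 1*625)) = √(3062 + (913 - 625)) = √(3062 + 288) = √3350 = 5*√134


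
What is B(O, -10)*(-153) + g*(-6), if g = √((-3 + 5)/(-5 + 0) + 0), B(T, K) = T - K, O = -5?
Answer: -765 - 6*I*√10/5 ≈ -765.0 - 3.7947*I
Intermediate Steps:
g = I*√10/5 (g = √(2/(-5) + 0) = √(2*(-⅕) + 0) = √(-⅖ + 0) = √(-⅖) = I*√10/5 ≈ 0.63246*I)
B(O, -10)*(-153) + g*(-6) = (-5 - 1*(-10))*(-153) + (I*√10/5)*(-6) = (-5 + 10)*(-153) - 6*I*√10/5 = 5*(-153) - 6*I*√10/5 = -765 - 6*I*√10/5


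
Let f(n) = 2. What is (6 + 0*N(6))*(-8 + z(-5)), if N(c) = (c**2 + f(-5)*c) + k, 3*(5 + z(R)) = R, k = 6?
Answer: -88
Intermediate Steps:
z(R) = -5 + R/3
N(c) = 6 + c**2 + 2*c (N(c) = (c**2 + 2*c) + 6 = 6 + c**2 + 2*c)
(6 + 0*N(6))*(-8 + z(-5)) = (6 + 0*(6 + 6**2 + 2*6))*(-8 + (-5 + (1/3)*(-5))) = (6 + 0*(6 + 36 + 12))*(-8 + (-5 - 5/3)) = (6 + 0*54)*(-8 - 20/3) = (6 + 0)*(-44/3) = 6*(-44/3) = -88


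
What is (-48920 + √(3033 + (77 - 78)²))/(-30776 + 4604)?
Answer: 12230/6543 - √3034/26172 ≈ 1.8671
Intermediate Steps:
(-48920 + √(3033 + (77 - 78)²))/(-30776 + 4604) = (-48920 + √(3033 + (-1)²))/(-26172) = (-48920 + √(3033 + 1))*(-1/26172) = (-48920 + √3034)*(-1/26172) = 12230/6543 - √3034/26172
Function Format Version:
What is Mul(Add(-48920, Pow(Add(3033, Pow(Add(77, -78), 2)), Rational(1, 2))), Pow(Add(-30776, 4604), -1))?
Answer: Add(Rational(12230, 6543), Mul(Rational(-1, 26172), Pow(3034, Rational(1, 2)))) ≈ 1.8671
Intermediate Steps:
Mul(Add(-48920, Pow(Add(3033, Pow(Add(77, -78), 2)), Rational(1, 2))), Pow(Add(-30776, 4604), -1)) = Mul(Add(-48920, Pow(Add(3033, Pow(-1, 2)), Rational(1, 2))), Pow(-26172, -1)) = Mul(Add(-48920, Pow(Add(3033, 1), Rational(1, 2))), Rational(-1, 26172)) = Mul(Add(-48920, Pow(3034, Rational(1, 2))), Rational(-1, 26172)) = Add(Rational(12230, 6543), Mul(Rational(-1, 26172), Pow(3034, Rational(1, 2))))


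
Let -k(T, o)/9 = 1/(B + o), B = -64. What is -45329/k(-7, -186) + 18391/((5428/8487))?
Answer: -2613334489/2124 ≈ -1.2304e+6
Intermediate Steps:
k(T, o) = -9/(-64 + o)
-45329/k(-7, -186) + 18391/((5428/8487)) = -45329/((-9/(-64 - 186))) + 18391/((5428/8487)) = -45329/((-9/(-250))) + 18391/((5428*(1/8487))) = -45329/((-9*(-1/250))) + 18391/(236/369) = -45329/9/250 + 18391*(369/236) = -45329*250/9 + 6786279/236 = -11332250/9 + 6786279/236 = -2613334489/2124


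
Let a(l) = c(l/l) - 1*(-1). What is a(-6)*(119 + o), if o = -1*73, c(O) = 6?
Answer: 322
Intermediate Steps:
a(l) = 7 (a(l) = 6 - 1*(-1) = 6 + 1 = 7)
o = -73
a(-6)*(119 + o) = 7*(119 - 73) = 7*46 = 322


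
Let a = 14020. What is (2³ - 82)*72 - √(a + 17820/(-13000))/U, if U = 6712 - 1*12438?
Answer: -5328 + √236914834/744380 ≈ -5328.0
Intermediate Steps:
U = -5726 (U = 6712 - 12438 = -5726)
(2³ - 82)*72 - √(a + 17820/(-13000))/U = (2³ - 82)*72 - √(14020 + 17820/(-13000))/(-5726) = (8 - 82)*72 - √(14020 + 17820*(-1/13000))*(-1)/5726 = -74*72 - √(14020 - 891/650)*(-1)/5726 = -5328 - √(9112109/650)*(-1)/5726 = -5328 - √236914834/130*(-1)/5726 = -5328 - (-1)*√236914834/744380 = -5328 + √236914834/744380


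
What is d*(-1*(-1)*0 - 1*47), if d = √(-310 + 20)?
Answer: -47*I*√290 ≈ -800.38*I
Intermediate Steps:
d = I*√290 (d = √(-290) = I*√290 ≈ 17.029*I)
d*(-1*(-1)*0 - 1*47) = (I*√290)*(-1*(-1)*0 - 1*47) = (I*√290)*(1*0 - 47) = (I*√290)*(0 - 47) = (I*√290)*(-47) = -47*I*√290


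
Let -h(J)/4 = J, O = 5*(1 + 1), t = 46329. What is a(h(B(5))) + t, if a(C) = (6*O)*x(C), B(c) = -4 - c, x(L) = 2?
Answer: 46449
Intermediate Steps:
O = 10 (O = 5*2 = 10)
h(J) = -4*J
a(C) = 120 (a(C) = (6*10)*2 = 60*2 = 120)
a(h(B(5))) + t = 120 + 46329 = 46449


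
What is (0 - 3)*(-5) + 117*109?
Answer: 12768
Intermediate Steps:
(0 - 3)*(-5) + 117*109 = -3*(-5) + 12753 = 15 + 12753 = 12768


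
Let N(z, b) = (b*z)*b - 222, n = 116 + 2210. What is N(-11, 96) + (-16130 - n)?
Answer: -120054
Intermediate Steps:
n = 2326
N(z, b) = -222 + z*b² (N(z, b) = z*b² - 222 = -222 + z*b²)
N(-11, 96) + (-16130 - n) = (-222 - 11*96²) + (-16130 - 1*2326) = (-222 - 11*9216) + (-16130 - 2326) = (-222 - 101376) - 18456 = -101598 - 18456 = -120054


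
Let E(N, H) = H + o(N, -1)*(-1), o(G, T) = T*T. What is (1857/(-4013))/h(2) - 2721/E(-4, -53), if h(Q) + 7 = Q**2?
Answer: 3650933/72234 ≈ 50.543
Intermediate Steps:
h(Q) = -7 + Q**2
o(G, T) = T**2
E(N, H) = -1 + H (E(N, H) = H + (-1)**2*(-1) = H + 1*(-1) = H - 1 = -1 + H)
(1857/(-4013))/h(2) - 2721/E(-4, -53) = (1857/(-4013))/(-7 + 2**2) - 2721/(-1 - 53) = (1857*(-1/4013))/(-7 + 4) - 2721/(-54) = -1857/4013/(-3) - 2721*(-1/54) = -1857/4013*(-1/3) + 907/18 = 619/4013 + 907/18 = 3650933/72234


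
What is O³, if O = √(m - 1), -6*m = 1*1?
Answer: -7*I*√42/36 ≈ -1.2601*I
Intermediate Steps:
m = -⅙ (m = -1/6 = -⅙*1 = -⅙ ≈ -0.16667)
O = I*√42/6 (O = √(-⅙ - 1) = √(-7/6) = I*√42/6 ≈ 1.0801*I)
O³ = (I*√42/6)³ = -7*I*√42/36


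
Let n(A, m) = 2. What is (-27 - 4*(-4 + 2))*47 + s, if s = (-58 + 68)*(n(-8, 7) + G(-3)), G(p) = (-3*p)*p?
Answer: -1143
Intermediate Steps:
G(p) = -3*p²
s = -250 (s = (-58 + 68)*(2 - 3*(-3)²) = 10*(2 - 3*9) = 10*(2 - 27) = 10*(-25) = -250)
(-27 - 4*(-4 + 2))*47 + s = (-27 - 4*(-4 + 2))*47 - 250 = (-27 - 4*(-2))*47 - 250 = (-27 + 8)*47 - 250 = -19*47 - 250 = -893 - 250 = -1143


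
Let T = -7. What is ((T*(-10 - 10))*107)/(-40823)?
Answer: -14980/40823 ≈ -0.36695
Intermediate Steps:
((T*(-10 - 10))*107)/(-40823) = (-7*(-10 - 10)*107)/(-40823) = (-7*(-20)*107)*(-1/40823) = (140*107)*(-1/40823) = 14980*(-1/40823) = -14980/40823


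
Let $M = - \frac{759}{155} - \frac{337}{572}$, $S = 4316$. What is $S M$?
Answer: $- \frac{40369789}{1705} \approx -23677.0$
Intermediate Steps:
$M = - \frac{486383}{88660}$ ($M = \left(-759\right) \frac{1}{155} - \frac{337}{572} = - \frac{759}{155} - \frac{337}{572} = - \frac{486383}{88660} \approx -5.4859$)
$S M = 4316 \left(- \frac{486383}{88660}\right) = - \frac{40369789}{1705}$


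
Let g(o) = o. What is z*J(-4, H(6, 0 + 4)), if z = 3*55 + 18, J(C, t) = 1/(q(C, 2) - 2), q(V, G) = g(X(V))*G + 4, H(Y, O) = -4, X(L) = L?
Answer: -61/2 ≈ -30.500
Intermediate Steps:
q(V, G) = 4 + G*V (q(V, G) = V*G + 4 = G*V + 4 = 4 + G*V)
J(C, t) = 1/(2 + 2*C) (J(C, t) = 1/((4 + 2*C) - 2) = 1/(2 + 2*C))
z = 183 (z = 165 + 18 = 183)
z*J(-4, H(6, 0 + 4)) = 183*(1/(2*(1 - 4))) = 183*((1/2)/(-3)) = 183*((1/2)*(-1/3)) = 183*(-1/6) = -61/2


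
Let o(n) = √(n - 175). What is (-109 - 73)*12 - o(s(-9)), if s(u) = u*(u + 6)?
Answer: -2184 - 2*I*√37 ≈ -2184.0 - 12.166*I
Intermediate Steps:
s(u) = u*(6 + u)
o(n) = √(-175 + n)
(-109 - 73)*12 - o(s(-9)) = (-109 - 73)*12 - √(-175 - 9*(6 - 9)) = -182*12 - √(-175 - 9*(-3)) = -2184 - √(-175 + 27) = -2184 - √(-148) = -2184 - 2*I*√37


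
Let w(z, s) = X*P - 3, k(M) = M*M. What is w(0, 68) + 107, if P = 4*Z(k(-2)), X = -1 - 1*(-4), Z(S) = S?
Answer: 152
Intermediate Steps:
k(M) = M**2
X = 3 (X = -1 + 4 = 3)
P = 16 (P = 4*(-2)**2 = 4*4 = 16)
w(z, s) = 45 (w(z, s) = 3*16 - 3 = 48 - 3 = 45)
w(0, 68) + 107 = 45 + 107 = 152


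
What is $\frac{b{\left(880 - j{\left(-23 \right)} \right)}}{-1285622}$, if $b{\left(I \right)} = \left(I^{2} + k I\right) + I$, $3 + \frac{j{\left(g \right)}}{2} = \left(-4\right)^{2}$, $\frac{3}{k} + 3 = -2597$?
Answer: $- \frac{949219719}{1671308600} \approx -0.56795$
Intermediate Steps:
$k = - \frac{3}{2600}$ ($k = \frac{3}{-3 - 2597} = \frac{3}{-2600} = 3 \left(- \frac{1}{2600}\right) = - \frac{3}{2600} \approx -0.0011538$)
$j{\left(g \right)} = 26$ ($j{\left(g \right)} = -6 + 2 \left(-4\right)^{2} = -6 + 2 \cdot 16 = -6 + 32 = 26$)
$b{\left(I \right)} = I^{2} + \frac{2597 I}{2600}$ ($b{\left(I \right)} = \left(I^{2} - \frac{3 I}{2600}\right) + I = I^{2} + \frac{2597 I}{2600}$)
$\frac{b{\left(880 - j{\left(-23 \right)} \right)}}{-1285622} = \frac{\frac{1}{2600} \left(880 - 26\right) \left(2597 + 2600 \left(880 - 26\right)\right)}{-1285622} = \frac{\left(880 - 26\right) \left(2597 + 2600 \left(880 - 26\right)\right)}{2600} \left(- \frac{1}{1285622}\right) = \frac{1}{2600} \cdot 854 \left(2597 + 2600 \cdot 854\right) \left(- \frac{1}{1285622}\right) = \frac{1}{2600} \cdot 854 \left(2597 + 2220400\right) \left(- \frac{1}{1285622}\right) = \frac{1}{2600} \cdot 854 \cdot 2222997 \left(- \frac{1}{1285622}\right) = \frac{949219719}{1300} \left(- \frac{1}{1285622}\right) = - \frac{949219719}{1671308600}$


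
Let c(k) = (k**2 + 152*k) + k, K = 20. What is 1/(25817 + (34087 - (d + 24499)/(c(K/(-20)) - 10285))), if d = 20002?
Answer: 10437/625262549 ≈ 1.6692e-5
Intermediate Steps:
c(k) = k**2 + 153*k
1/(25817 + (34087 - (d + 24499)/(c(K/(-20)) - 10285))) = 1/(25817 + (34087 - (20002 + 24499)/((20/(-20))*(153 + 20/(-20)) - 10285))) = 1/(25817 + (34087 - 44501/((20*(-1/20))*(153 + 20*(-1/20)) - 10285))) = 1/(25817 + (34087 - 44501/(-(153 - 1) - 10285))) = 1/(25817 + (34087 - 44501/(-1*152 - 10285))) = 1/(25817 + (34087 - 44501/(-152 - 10285))) = 1/(25817 + (34087 - 44501/(-10437))) = 1/(25817 + (34087 - 44501*(-1)/10437)) = 1/(25817 + (34087 - 1*(-44501/10437))) = 1/(25817 + (34087 + 44501/10437)) = 1/(25817 + 355810520/10437) = 1/(625262549/10437) = 10437/625262549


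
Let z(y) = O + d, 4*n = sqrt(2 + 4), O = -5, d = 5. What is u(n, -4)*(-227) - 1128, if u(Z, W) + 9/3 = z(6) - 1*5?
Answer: 688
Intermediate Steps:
n = sqrt(6)/4 (n = sqrt(2 + 4)/4 = sqrt(6)/4 ≈ 0.61237)
z(y) = 0 (z(y) = -5 + 5 = 0)
u(Z, W) = -8 (u(Z, W) = -3 + (0 - 1*5) = -3 + (0 - 5) = -3 - 5 = -8)
u(n, -4)*(-227) - 1128 = -8*(-227) - 1128 = 1816 - 1128 = 688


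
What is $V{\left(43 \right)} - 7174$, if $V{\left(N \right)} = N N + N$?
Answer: $-5282$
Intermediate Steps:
$V{\left(N \right)} = N + N^{2}$ ($V{\left(N \right)} = N^{2} + N = N + N^{2}$)
$V{\left(43 \right)} - 7174 = 43 \left(1 + 43\right) - 7174 = 43 \cdot 44 - 7174 = 1892 - 7174 = -5282$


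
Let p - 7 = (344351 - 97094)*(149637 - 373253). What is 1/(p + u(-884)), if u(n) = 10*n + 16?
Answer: -1/55290630129 ≈ -1.8086e-11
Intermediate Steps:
u(n) = 16 + 10*n
p = -55290621305 (p = 7 + (344351 - 97094)*(149637 - 373253) = 7 + 247257*(-223616) = 7 - 55290621312 = -55290621305)
1/(p + u(-884)) = 1/(-55290621305 + (16 + 10*(-884))) = 1/(-55290621305 + (16 - 8840)) = 1/(-55290621305 - 8824) = 1/(-55290630129) = -1/55290630129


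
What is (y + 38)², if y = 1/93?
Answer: 12496225/8649 ≈ 1444.8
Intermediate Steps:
y = 1/93 ≈ 0.010753
(y + 38)² = (1/93 + 38)² = (3535/93)² = 12496225/8649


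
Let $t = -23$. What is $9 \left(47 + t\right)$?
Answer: $216$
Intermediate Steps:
$9 \left(47 + t\right) = 9 \left(47 - 23\right) = 9 \cdot 24 = 216$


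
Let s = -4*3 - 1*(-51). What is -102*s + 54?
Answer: -3924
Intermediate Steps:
s = 39 (s = -12 + 51 = 39)
-102*s + 54 = -102*39 + 54 = -3978 + 54 = -3924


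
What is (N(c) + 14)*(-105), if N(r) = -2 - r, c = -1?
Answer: -1365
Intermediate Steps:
(N(c) + 14)*(-105) = ((-2 - 1*(-1)) + 14)*(-105) = ((-2 + 1) + 14)*(-105) = (-1 + 14)*(-105) = 13*(-105) = -1365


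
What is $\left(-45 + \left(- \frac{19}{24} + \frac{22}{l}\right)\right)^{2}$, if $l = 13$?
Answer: $\frac{189310081}{97344} \approx 1944.8$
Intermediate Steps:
$\left(-45 + \left(- \frac{19}{24} + \frac{22}{l}\right)\right)^{2} = \left(-45 + \left(- \frac{19}{24} + \frac{22}{13}\right)\right)^{2} = \left(-45 + \frac{281}{312}\right)^{2} = \left(- \frac{13759}{312}\right)^{2} = \frac{189310081}{97344}$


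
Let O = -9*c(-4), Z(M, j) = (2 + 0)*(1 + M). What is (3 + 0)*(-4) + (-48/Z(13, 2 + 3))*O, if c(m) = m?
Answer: -516/7 ≈ -73.714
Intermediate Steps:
Z(M, j) = 2 + 2*M (Z(M, j) = 2*(1 + M) = 2 + 2*M)
O = 36 (O = -9*(-4) = 36)
(3 + 0)*(-4) + (-48/Z(13, 2 + 3))*O = (3 + 0)*(-4) - 48/(2 + 2*13)*36 = 3*(-4) - 48/(2 + 26)*36 = -12 - 48/28*36 = -12 - 48*1/28*36 = -12 - 12/7*36 = -12 - 432/7 = -516/7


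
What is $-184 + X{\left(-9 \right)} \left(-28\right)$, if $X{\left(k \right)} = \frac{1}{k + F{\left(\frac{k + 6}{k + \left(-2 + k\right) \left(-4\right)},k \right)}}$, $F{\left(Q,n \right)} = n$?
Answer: $- \frac{1642}{9} \approx -182.44$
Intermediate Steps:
$X{\left(k \right)} = \frac{1}{2 k}$ ($X{\left(k \right)} = \frac{1}{k + k} = \frac{1}{2 k}$)
$-184 + X{\left(-9 \right)} \left(-28\right) = -184 + \frac{1}{2 \left(-9\right)} \left(-28\right) = -184 + \frac{1}{2} \left(- \frac{1}{9}\right) \left(-28\right) = -184 - - \frac{14}{9} = -184 + \frac{14}{9} = - \frac{1642}{9}$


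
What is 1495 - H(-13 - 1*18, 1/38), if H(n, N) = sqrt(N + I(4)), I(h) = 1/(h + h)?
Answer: 1495 - sqrt(874)/76 ≈ 1494.6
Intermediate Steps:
I(h) = 1/(2*h)
H(n, N) = sqrt(1/8 + N) (H(n, N) = sqrt(N + (1/2)/4) = sqrt(N + (1/2)*(1/4)) = sqrt(N + 1/8) = sqrt(1/8 + N))
1495 - H(-13 - 1*18, 1/38) = 1495 - sqrt(2 + 16/38)/4 = 1495 - sqrt(2 + 16*(1/38))/4 = 1495 - sqrt(2 + 8/19)/4 = 1495 - sqrt(46/19)/4 = 1495 - sqrt(874)/19/4 = 1495 - sqrt(874)/76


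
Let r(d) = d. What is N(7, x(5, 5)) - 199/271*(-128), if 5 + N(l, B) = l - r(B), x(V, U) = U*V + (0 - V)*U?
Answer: 26014/271 ≈ 95.993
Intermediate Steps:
x(V, U) = 0 (x(V, U) = U*V + (-V)*U = U*V - U*V = 0)
N(l, B) = -5 + l - B (N(l, B) = -5 + (l - B) = -5 + l - B)
N(7, x(5, 5)) - 199/271*(-128) = (-5 + 7 - 1*0) - 199/271*(-128) = (-5 + 7 + 0) - 199*1/271*(-128) = 2 - 199/271*(-128) = 2 + 25472/271 = 26014/271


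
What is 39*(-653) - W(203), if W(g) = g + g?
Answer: -25873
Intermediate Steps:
W(g) = 2*g
39*(-653) - W(203) = 39*(-653) - 2*203 = -25467 - 1*406 = -25467 - 406 = -25873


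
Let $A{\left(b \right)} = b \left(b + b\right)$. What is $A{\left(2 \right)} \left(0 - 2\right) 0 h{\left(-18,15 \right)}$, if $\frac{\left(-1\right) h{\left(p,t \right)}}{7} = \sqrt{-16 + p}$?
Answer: $0$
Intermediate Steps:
$h{\left(p,t \right)} = - 7 \sqrt{-16 + p}$
$A{\left(b \right)} = 2 b^{2}$ ($A{\left(b \right)} = b 2 b = 2 b^{2}$)
$A{\left(2 \right)} \left(0 - 2\right) 0 h{\left(-18,15 \right)} = 2 \cdot 2^{2} \left(0 - 2\right) 0 \left(- 7 \sqrt{-16 - 18}\right) = 2 \cdot 4 \left(0 - 2\right) 0 \left(- 7 \sqrt{-34}\right) = 8 \left(-2\right) 0 \left(- 7 i \sqrt{34}\right) = \left(-16\right) 0 \left(- 7 i \sqrt{34}\right) = 0 \left(- 7 i \sqrt{34}\right) = 0$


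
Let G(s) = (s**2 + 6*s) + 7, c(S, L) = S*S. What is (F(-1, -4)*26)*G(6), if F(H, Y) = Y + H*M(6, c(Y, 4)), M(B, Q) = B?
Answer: -20540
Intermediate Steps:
c(S, L) = S**2
G(s) = 7 + s**2 + 6*s
F(H, Y) = Y + 6*H (F(H, Y) = Y + H*6 = Y + 6*H)
(F(-1, -4)*26)*G(6) = ((-4 + 6*(-1))*26)*(7 + 6**2 + 6*6) = ((-4 - 6)*26)*(7 + 36 + 36) = -10*26*79 = -260*79 = -20540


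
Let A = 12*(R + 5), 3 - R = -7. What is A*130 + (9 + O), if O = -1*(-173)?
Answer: 23582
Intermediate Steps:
O = 173
R = 10 (R = 3 - 1*(-7) = 3 + 7 = 10)
A = 180 (A = 12*(10 + 5) = 12*15 = 180)
A*130 + (9 + O) = 180*130 + (9 + 173) = 23400 + 182 = 23582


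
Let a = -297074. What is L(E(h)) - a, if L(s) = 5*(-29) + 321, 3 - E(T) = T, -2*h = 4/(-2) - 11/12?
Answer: 297250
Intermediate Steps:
h = 35/24 (h = -(4/(-2) - 11/12)/2 = -(4*(-½) - 11*1/12)/2 = -(-2 - 11/12)/2 = -½*(-35/12) = 35/24 ≈ 1.4583)
E(T) = 3 - T
L(s) = 176 (L(s) = -145 + 321 = 176)
L(E(h)) - a = 176 - 1*(-297074) = 176 + 297074 = 297250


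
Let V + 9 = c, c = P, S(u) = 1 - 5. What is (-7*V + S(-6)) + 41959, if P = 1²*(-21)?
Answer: 42165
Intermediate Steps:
S(u) = -4
P = -21 (P = 1*(-21) = -21)
c = -21
V = -30 (V = -9 - 21 = -30)
(-7*V + S(-6)) + 41959 = (-7*(-30) - 4) + 41959 = (210 - 4) + 41959 = 206 + 41959 = 42165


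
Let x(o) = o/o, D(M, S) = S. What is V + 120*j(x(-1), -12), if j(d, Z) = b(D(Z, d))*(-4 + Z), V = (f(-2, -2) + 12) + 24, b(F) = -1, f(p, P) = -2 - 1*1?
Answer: 1953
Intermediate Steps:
x(o) = 1
f(p, P) = -3 (f(p, P) = -2 - 1 = -3)
V = 33 (V = (-3 + 12) + 24 = 9 + 24 = 33)
j(d, Z) = 4 - Z (j(d, Z) = -(-4 + Z) = 4 - Z)
V + 120*j(x(-1), -12) = 33 + 120*(4 - 1*(-12)) = 33 + 120*(4 + 12) = 33 + 120*16 = 33 + 1920 = 1953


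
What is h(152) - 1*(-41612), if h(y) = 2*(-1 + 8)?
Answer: 41626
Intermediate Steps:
h(y) = 14 (h(y) = 2*7 = 14)
h(152) - 1*(-41612) = 14 - 1*(-41612) = 14 + 41612 = 41626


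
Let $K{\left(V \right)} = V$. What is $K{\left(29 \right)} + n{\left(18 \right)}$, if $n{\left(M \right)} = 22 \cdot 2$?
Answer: $73$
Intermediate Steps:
$n{\left(M \right)} = 44$
$K{\left(29 \right)} + n{\left(18 \right)} = 29 + 44 = 73$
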